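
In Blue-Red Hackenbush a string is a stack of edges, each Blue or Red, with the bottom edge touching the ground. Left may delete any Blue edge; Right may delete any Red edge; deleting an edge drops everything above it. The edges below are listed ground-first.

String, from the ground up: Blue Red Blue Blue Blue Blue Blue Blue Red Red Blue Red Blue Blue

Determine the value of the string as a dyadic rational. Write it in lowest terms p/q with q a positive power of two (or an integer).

8087/8192

1 of 14 · B · max L 0 · min R +∞ => 1
2 of 14 · BR · max L 0 · min R 1 => 1/2
3 of 14 · BRB · max L 1/2 · min R 1 => 3/4
4 of 14 · BRBB · max L 3/4 · min R 1 => 7/8
5 of 14 · BRBBB · max L 7/8 · min R 1 => 15/16
6 of 14 · BRBBBB · max L 15/16 · min R 1 => 31/32
7 of 14 · BRBBBBB · max L 31/32 · min R 1 => 63/64
8 of 14 · BRBBBBBB · max L 63/64 · min R 1 => 127/128
9 of 14 · BRBBBBBBR · max L 63/64 · min R 127/128 => 253/256
10 of 14 · BRBBBBBBRR · max L 63/64 · min R 253/256 => 505/512
11 of 14 · BRBBBBBBRRB · max L 505/512 · min R 253/256 => 1011/1024
12 of 14 · BRBBBBBBRRBR · max L 505/512 · min R 1011/1024 => 2021/2048
13 of 14 · BRBBBBBBRRBRB · max L 2021/2048 · min R 1011/1024 => 4043/4096
14 of 14 · BRBBBBBBRRBRBB · max L 4043/4096 · min R 1011/1024 => 8087/8192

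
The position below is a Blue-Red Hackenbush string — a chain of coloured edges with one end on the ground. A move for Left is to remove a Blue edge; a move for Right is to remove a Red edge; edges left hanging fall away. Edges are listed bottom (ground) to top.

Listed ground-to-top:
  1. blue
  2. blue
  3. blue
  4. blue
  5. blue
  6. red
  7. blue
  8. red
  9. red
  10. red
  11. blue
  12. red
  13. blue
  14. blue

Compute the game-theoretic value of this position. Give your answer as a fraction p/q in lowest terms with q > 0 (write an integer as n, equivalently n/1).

1 of 14 · b · max L 0 · min R +∞ => 1
2 of 14 · bb · max L 1 · min R +∞ => 2
3 of 14 · bbb · max L 2 · min R +∞ => 3
4 of 14 · bbbb · max L 3 · min R +∞ => 4
5 of 14 · bbbbb · max L 4 · min R +∞ => 5
6 of 14 · bbbbbr · max L 4 · min R 5 => 9/2
7 of 14 · bbbbbrb · max L 9/2 · min R 5 => 19/4
8 of 14 · bbbbbrbr · max L 9/2 · min R 19/4 => 37/8
9 of 14 · bbbbbrbrr · max L 9/2 · min R 37/8 => 73/16
10 of 14 · bbbbbrbrrr · max L 9/2 · min R 73/16 => 145/32
11 of 14 · bbbbbrbrrrb · max L 145/32 · min R 73/16 => 291/64
12 of 14 · bbbbbrbrrrbr · max L 145/32 · min R 291/64 => 581/128
13 of 14 · bbbbbrbrrrbrb · max L 581/128 · min R 291/64 => 1163/256
14 of 14 · bbbbbrbrrrbrbb · max L 1163/256 · min R 291/64 => 2327/512

2327/512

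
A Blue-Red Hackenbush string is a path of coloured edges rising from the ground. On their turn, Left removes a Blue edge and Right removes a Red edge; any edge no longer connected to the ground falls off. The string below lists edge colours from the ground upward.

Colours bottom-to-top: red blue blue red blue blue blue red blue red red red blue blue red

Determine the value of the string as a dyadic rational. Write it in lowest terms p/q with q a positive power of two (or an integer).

-4467/16384

edge 1 of 15 (red): { none | 0 } gives -1
edge 2 of 15 (blue): { -1 | 0 } gives -1/2
edge 3 of 15 (blue): { -1; -1/2 | 0 } gives -1/4
edge 4 of 15 (red): { -1; -1/2 | -1/4; 0 } gives -3/8
edge 5 of 15 (blue): { -1; -1/2; -3/8 | -1/4; 0 } gives -5/16
edge 6 of 15 (blue): { -1; -1/2; -3/8; -5/16 | -1/4; 0 } gives -9/32
edge 7 of 15 (blue): { -1; -1/2; -3/8; -5/16; -9/32 | -1/4; 0 } gives -17/64
edge 8 of 15 (red): { -1; -1/2; -3/8; -5/16; -9/32 | -17/64; -1/4; 0 } gives -35/128
edge 9 of 15 (blue): { -1; -1/2; -3/8; -5/16; -9/32; -35/128 | -17/64; -1/4; 0 } gives -69/256
edge 10 of 15 (red): { -1; -1/2; -3/8; -5/16; -9/32; -35/128 | -69/256; -17/64; -1/4; 0 } gives -139/512
edge 11 of 15 (red): { -1; -1/2; -3/8; -5/16; -9/32; -35/128 | -139/512; -69/256; -17/64; -1/4; 0 } gives -279/1024
edge 12 of 15 (red): { -1; -1/2; -3/8; -5/16; -9/32; -35/128 | -279/1024; -139/512; -69/256; -17/64; -1/4; 0 } gives -559/2048
edge 13 of 15 (blue): { -1; -1/2; -3/8; -5/16; -9/32; -35/128; -559/2048 | -279/1024; -139/512; -69/256; -17/64; -1/4; 0 } gives -1117/4096
edge 14 of 15 (blue): { -1; -1/2; -3/8; -5/16; -9/32; -35/128; -559/2048; -1117/4096 | -279/1024; -139/512; -69/256; -17/64; -1/4; 0 } gives -2233/8192
edge 15 of 15 (red): { -1; -1/2; -3/8; -5/16; -9/32; -35/128; -559/2048; -1117/4096 | -2233/8192; -279/1024; -139/512; -69/256; -17/64; -1/4; 0 } gives -4467/16384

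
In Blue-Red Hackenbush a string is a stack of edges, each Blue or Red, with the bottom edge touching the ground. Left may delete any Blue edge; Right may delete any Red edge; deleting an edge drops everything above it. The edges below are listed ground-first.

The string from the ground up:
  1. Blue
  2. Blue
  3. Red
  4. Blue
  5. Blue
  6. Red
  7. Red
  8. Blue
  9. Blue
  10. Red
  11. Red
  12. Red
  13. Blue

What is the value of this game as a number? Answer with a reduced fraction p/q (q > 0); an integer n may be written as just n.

Prefix values for Blue Blue Red Blue Blue Red Red Blue Blue Red Red Red Blue via {L|R} + simplicity:
G(B) = { 0 | · } = 1
G(BB) = { 0 1 | · } = 2
G(BBR) = { 0 1 | 2 } = 3/2
G(BBRB) = { 0 1 3/2 | 2 } = 7/4
G(BBRBB) = { 0 1 3/2 7/4 | 2 } = 15/8
G(BBRBBR) = { 0 1 3/2 7/4 | 15/8 2 } = 29/16
G(BBRBBRR) = { 0 1 3/2 7/4 | 29/16 15/8 2 } = 57/32
G(BBRBBRRB) = { 0 1 3/2 7/4 57/32 | 29/16 15/8 2 } = 115/64
G(BBRBBRRBB) = { 0 1 3/2 7/4 57/32 115/64 | 29/16 15/8 2 } = 231/128
G(BBRBBRRBBR) = { 0 1 3/2 7/4 57/32 115/64 | 231/128 29/16 15/8 2 } = 461/256
G(BBRBBRRBBRR) = { 0 1 3/2 7/4 57/32 115/64 | 461/256 231/128 29/16 15/8 2 } = 921/512
G(BBRBBRRBBRRR) = { 0 1 3/2 7/4 57/32 115/64 | 921/512 461/256 231/128 29/16 15/8 2 } = 1841/1024
G(BBRBBRRBBRRRB) = { 0 1 3/2 7/4 57/32 115/64 1841/1024 | 921/512 461/256 231/128 29/16 15/8 2 } = 3683/2048

3683/2048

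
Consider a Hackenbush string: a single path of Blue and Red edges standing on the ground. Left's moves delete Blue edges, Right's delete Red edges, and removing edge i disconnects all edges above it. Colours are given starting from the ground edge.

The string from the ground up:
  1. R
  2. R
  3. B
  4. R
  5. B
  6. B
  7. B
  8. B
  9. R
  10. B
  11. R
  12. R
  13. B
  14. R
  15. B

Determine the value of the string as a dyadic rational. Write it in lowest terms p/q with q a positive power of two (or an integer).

-12469/8192

g(R) = { · | 0 } so -1
g(RR) = { · | -1, 0 } so -2
g(RRB) = { -2 | -1, 0 } so -3/2
g(RRBR) = { -2 | -3/2, -1, 0 } so -7/4
g(RRBRB) = { -2, -7/4 | -3/2, -1, 0 } so -13/8
g(RRBRBB) = { -2, -7/4, -13/8 | -3/2, -1, 0 } so -25/16
g(RRBRBBB) = { -2, -7/4, -13/8, -25/16 | -3/2, -1, 0 } so -49/32
g(RRBRBBBB) = { -2, -7/4, -13/8, -25/16, -49/32 | -3/2, -1, 0 } so -97/64
g(RRBRBBBBR) = { -2, -7/4, -13/8, -25/16, -49/32 | -97/64, -3/2, -1, 0 } so -195/128
g(RRBRBBBBRB) = { -2, -7/4, -13/8, -25/16, -49/32, -195/128 | -97/64, -3/2, -1, 0 } so -389/256
g(RRBRBBBBRBR) = { -2, -7/4, -13/8, -25/16, -49/32, -195/128 | -389/256, -97/64, -3/2, -1, 0 } so -779/512
g(RRBRBBBBRBRR) = { -2, -7/4, -13/8, -25/16, -49/32, -195/128 | -779/512, -389/256, -97/64, -3/2, -1, 0 } so -1559/1024
g(RRBRBBBBRBRRB) = { -2, -7/4, -13/8, -25/16, -49/32, -195/128, -1559/1024 | -779/512, -389/256, -97/64, -3/2, -1, 0 } so -3117/2048
g(RRBRBBBBRBRRBR) = { -2, -7/4, -13/8, -25/16, -49/32, -195/128, -1559/1024 | -3117/2048, -779/512, -389/256, -97/64, -3/2, -1, 0 } so -6235/4096
g(RRBRBBBBRBRRBRB) = { -2, -7/4, -13/8, -25/16, -49/32, -195/128, -1559/1024, -6235/4096 | -3117/2048, -779/512, -389/256, -97/64, -3/2, -1, 0 } so -12469/8192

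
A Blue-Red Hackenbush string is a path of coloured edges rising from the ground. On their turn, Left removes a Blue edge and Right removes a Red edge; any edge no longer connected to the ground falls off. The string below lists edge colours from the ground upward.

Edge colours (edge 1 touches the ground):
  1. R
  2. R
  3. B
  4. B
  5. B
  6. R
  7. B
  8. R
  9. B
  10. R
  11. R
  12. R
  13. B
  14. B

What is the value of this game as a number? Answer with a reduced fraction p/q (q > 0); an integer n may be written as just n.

-4793/4096

Build g(s[:k]) for k = 1..14, string s = R R B B B R B R B R R R B B.
1 of 14 · R · max L −∞ · min R 0 gives -1
2 of 14 · RR · max L −∞ · min R -1 gives -2
3 of 14 · RRB · max L -2 · min R -1 gives -3/2
4 of 14 · RRBB · max L -3/2 · min R -1 gives -5/4
5 of 14 · RRBBB · max L -5/4 · min R -1 gives -9/8
6 of 14 · RRBBBR · max L -5/4 · min R -9/8 gives -19/16
7 of 14 · RRBBBRB · max L -19/16 · min R -9/8 gives -37/32
8 of 14 · RRBBBRBR · max L -19/16 · min R -37/32 gives -75/64
9 of 14 · RRBBBRBRB · max L -75/64 · min R -37/32 gives -149/128
10 of 14 · RRBBBRBRBR · max L -75/64 · min R -149/128 gives -299/256
11 of 14 · RRBBBRBRBRR · max L -75/64 · min R -299/256 gives -599/512
12 of 14 · RRBBBRBRBRRR · max L -75/64 · min R -599/512 gives -1199/1024
13 of 14 · RRBBBRBRBRRRB · max L -1199/1024 · min R -599/512 gives -2397/2048
14 of 14 · RRBBBRBRBRRRBB · max L -2397/2048 · min R -599/512 gives -4793/4096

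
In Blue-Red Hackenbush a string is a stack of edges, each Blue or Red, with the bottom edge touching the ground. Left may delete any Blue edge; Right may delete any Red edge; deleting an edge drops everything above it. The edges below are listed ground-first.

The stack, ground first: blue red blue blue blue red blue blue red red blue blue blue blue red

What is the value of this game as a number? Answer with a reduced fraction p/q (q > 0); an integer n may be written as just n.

Build g(s[:k]) for k = 1..15, string s = blue red blue blue blue red blue blue red red blue blue blue blue red.
step 1: add blue to get b; options L={ 0 } R={ · } -> 1
step 2: add red to get br; options L={ 0 } R={ 1 } -> 1/2
step 3: add blue to get brb; options L={ 0; 1/2 } R={ 1 } -> 3/4
step 4: add blue to get brbb; options L={ 0; 1/2; 3/4 } R={ 1 } -> 7/8
step 5: add blue to get brbbb; options L={ 0; 1/2; 3/4; 7/8 } R={ 1 } -> 15/16
step 6: add red to get brbbbr; options L={ 0; 1/2; 3/4; 7/8 } R={ 15/16; 1 } -> 29/32
step 7: add blue to get brbbbrb; options L={ 0; 1/2; 3/4; 7/8; 29/32 } R={ 15/16; 1 } -> 59/64
step 8: add blue to get brbbbrbb; options L={ 0; 1/2; 3/4; 7/8; 29/32; 59/64 } R={ 15/16; 1 } -> 119/128
step 9: add red to get brbbbrbbr; options L={ 0; 1/2; 3/4; 7/8; 29/32; 59/64 } R={ 119/128; 15/16; 1 } -> 237/256
step 10: add red to get brbbbrbbrr; options L={ 0; 1/2; 3/4; 7/8; 29/32; 59/64 } R={ 237/256; 119/128; 15/16; 1 } -> 473/512
step 11: add blue to get brbbbrbbrrb; options L={ 0; 1/2; 3/4; 7/8; 29/32; 59/64; 473/512 } R={ 237/256; 119/128; 15/16; 1 } -> 947/1024
step 12: add blue to get brbbbrbbrrbb; options L={ 0; 1/2; 3/4; 7/8; 29/32; 59/64; 473/512; 947/1024 } R={ 237/256; 119/128; 15/16; 1 } -> 1895/2048
step 13: add blue to get brbbbrbbrrbbb; options L={ 0; 1/2; 3/4; 7/8; 29/32; 59/64; 473/512; 947/1024; 1895/2048 } R={ 237/256; 119/128; 15/16; 1 } -> 3791/4096
step 14: add blue to get brbbbrbbrrbbbb; options L={ 0; 1/2; 3/4; 7/8; 29/32; 59/64; 473/512; 947/1024; 1895/2048; 3791/4096 } R={ 237/256; 119/128; 15/16; 1 } -> 7583/8192
step 15: add red to get brbbbrbbrrbbbbr; options L={ 0; 1/2; 3/4; 7/8; 29/32; 59/64; 473/512; 947/1024; 1895/2048; 3791/4096 } R={ 7583/8192; 237/256; 119/128; 15/16; 1 } -> 15165/16384

15165/16384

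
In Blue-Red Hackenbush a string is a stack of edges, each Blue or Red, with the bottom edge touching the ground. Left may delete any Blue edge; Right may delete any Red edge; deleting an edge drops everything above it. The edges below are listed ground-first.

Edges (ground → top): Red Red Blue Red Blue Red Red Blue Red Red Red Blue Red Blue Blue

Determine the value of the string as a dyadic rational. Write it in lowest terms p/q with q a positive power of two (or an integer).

Recurse on prefixes of the 15-edge string Red Red Blue Red Blue Red Red Blue Red Red Red Blue Red Blue Blue:
R: Left { (no moves) }, Right { 0 } so simplest -1
RR: Left { (no moves) }, Right { -1, 0 } so simplest -2
RRB: Left { -2 }, Right { -1, 0 } so simplest -3/2
RRBR: Left { -2 }, Right { -3/2, -1, 0 } so simplest -7/4
RRBRB: Left { -2, -7/4 }, Right { -3/2, -1, 0 } so simplest -13/8
RRBRBR: Left { -2, -7/4 }, Right { -13/8, -3/2, -1, 0 } so simplest -27/16
RRBRBRR: Left { -2, -7/4 }, Right { -27/16, -13/8, -3/2, -1, 0 } so simplest -55/32
RRBRBRRB: Left { -2, -7/4, -55/32 }, Right { -27/16, -13/8, -3/2, -1, 0 } so simplest -109/64
RRBRBRRBR: Left { -2, -7/4, -55/32 }, Right { -109/64, -27/16, -13/8, -3/2, -1, 0 } so simplest -219/128
RRBRBRRBRR: Left { -2, -7/4, -55/32 }, Right { -219/128, -109/64, -27/16, -13/8, -3/2, -1, 0 } so simplest -439/256
RRBRBRRBRRR: Left { -2, -7/4, -55/32 }, Right { -439/256, -219/128, -109/64, -27/16, -13/8, -3/2, -1, 0 } so simplest -879/512
RRBRBRRBRRRB: Left { -2, -7/4, -55/32, -879/512 }, Right { -439/256, -219/128, -109/64, -27/16, -13/8, -3/2, -1, 0 } so simplest -1757/1024
RRBRBRRBRRRBR: Left { -2, -7/4, -55/32, -879/512 }, Right { -1757/1024, -439/256, -219/128, -109/64, -27/16, -13/8, -3/2, -1, 0 } so simplest -3515/2048
RRBRBRRBRRRBRB: Left { -2, -7/4, -55/32, -879/512, -3515/2048 }, Right { -1757/1024, -439/256, -219/128, -109/64, -27/16, -13/8, -3/2, -1, 0 } so simplest -7029/4096
RRBRBRRBRRRBRBB: Left { -2, -7/4, -55/32, -879/512, -3515/2048, -7029/4096 }, Right { -1757/1024, -439/256, -219/128, -109/64, -27/16, -13/8, -3/2, -1, 0 } so simplest -14057/8192

-14057/8192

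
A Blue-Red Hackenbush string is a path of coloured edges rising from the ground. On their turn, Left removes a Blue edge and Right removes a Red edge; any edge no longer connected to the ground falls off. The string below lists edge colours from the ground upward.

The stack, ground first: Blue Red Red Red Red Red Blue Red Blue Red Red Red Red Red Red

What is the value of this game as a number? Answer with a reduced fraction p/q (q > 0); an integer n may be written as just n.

edge 1 of 15 (Blue): { 0 | · } so 1
edge 2 of 15 (Red): { 0 | 1 } so 1/2
edge 3 of 15 (Red): { 0 | 1/2 1 } so 1/4
edge 4 of 15 (Red): { 0 | 1/4 1/2 1 } so 1/8
edge 5 of 15 (Red): { 0 | 1/8 1/4 1/2 1 } so 1/16
edge 6 of 15 (Red): { 0 | 1/16 1/8 1/4 1/2 1 } so 1/32
edge 7 of 15 (Blue): { 0 1/32 | 1/16 1/8 1/4 1/2 1 } so 3/64
edge 8 of 15 (Red): { 0 1/32 | 3/64 1/16 1/8 1/4 1/2 1 } so 5/128
edge 9 of 15 (Blue): { 0 1/32 5/128 | 3/64 1/16 1/8 1/4 1/2 1 } so 11/256
edge 10 of 15 (Red): { 0 1/32 5/128 | 11/256 3/64 1/16 1/8 1/4 1/2 1 } so 21/512
edge 11 of 15 (Red): { 0 1/32 5/128 | 21/512 11/256 3/64 1/16 1/8 1/4 1/2 1 } so 41/1024
edge 12 of 15 (Red): { 0 1/32 5/128 | 41/1024 21/512 11/256 3/64 1/16 1/8 1/4 1/2 1 } so 81/2048
edge 13 of 15 (Red): { 0 1/32 5/128 | 81/2048 41/1024 21/512 11/256 3/64 1/16 1/8 1/4 1/2 1 } so 161/4096
edge 14 of 15 (Red): { 0 1/32 5/128 | 161/4096 81/2048 41/1024 21/512 11/256 3/64 1/16 1/8 1/4 1/2 1 } so 321/8192
edge 15 of 15 (Red): { 0 1/32 5/128 | 321/8192 161/4096 81/2048 41/1024 21/512 11/256 3/64 1/16 1/8 1/4 1/2 1 } so 641/16384

641/16384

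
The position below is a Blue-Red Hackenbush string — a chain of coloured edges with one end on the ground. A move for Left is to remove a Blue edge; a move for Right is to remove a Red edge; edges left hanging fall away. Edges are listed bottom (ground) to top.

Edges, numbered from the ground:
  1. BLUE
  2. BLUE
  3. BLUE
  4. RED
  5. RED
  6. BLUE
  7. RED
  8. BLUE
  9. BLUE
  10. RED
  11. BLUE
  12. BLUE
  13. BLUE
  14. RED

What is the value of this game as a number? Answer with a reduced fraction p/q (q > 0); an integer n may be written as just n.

B: Left { 0 }, Right { ∅ } => simplest 1
BB: Left { 0,1 }, Right { ∅ } => simplest 2
BBB: Left { 0,1,2 }, Right { ∅ } => simplest 3
BBBR: Left { 0,1,2 }, Right { 3 } => simplest 5/2
BBBRR: Left { 0,1,2 }, Right { 5/2,3 } => simplest 9/4
BBBRRB: Left { 0,1,2,9/4 }, Right { 5/2,3 } => simplest 19/8
BBBRRBR: Left { 0,1,2,9/4 }, Right { 19/8,5/2,3 } => simplest 37/16
BBBRRBRB: Left { 0,1,2,9/4,37/16 }, Right { 19/8,5/2,3 } => simplest 75/32
BBBRRBRBB: Left { 0,1,2,9/4,37/16,75/32 }, Right { 19/8,5/2,3 } => simplest 151/64
BBBRRBRBBR: Left { 0,1,2,9/4,37/16,75/32 }, Right { 151/64,19/8,5/2,3 } => simplest 301/128
BBBRRBRBBRB: Left { 0,1,2,9/4,37/16,75/32,301/128 }, Right { 151/64,19/8,5/2,3 } => simplest 603/256
BBBRRBRBBRBB: Left { 0,1,2,9/4,37/16,75/32,301/128,603/256 }, Right { 151/64,19/8,5/2,3 } => simplest 1207/512
BBBRRBRBBRBBB: Left { 0,1,2,9/4,37/16,75/32,301/128,603/256,1207/512 }, Right { 151/64,19/8,5/2,3 } => simplest 2415/1024
BBBRRBRBBRBBBR: Left { 0,1,2,9/4,37/16,75/32,301/128,603/256,1207/512 }, Right { 2415/1024,151/64,19/8,5/2,3 } => simplest 4829/2048

4829/2048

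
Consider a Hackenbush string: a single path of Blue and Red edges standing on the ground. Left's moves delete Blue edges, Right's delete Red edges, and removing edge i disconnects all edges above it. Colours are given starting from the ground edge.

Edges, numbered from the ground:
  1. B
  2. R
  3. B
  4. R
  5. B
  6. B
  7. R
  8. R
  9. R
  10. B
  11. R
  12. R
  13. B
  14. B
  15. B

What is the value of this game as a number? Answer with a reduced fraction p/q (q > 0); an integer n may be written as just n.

11343/16384

Build val(s[:k]) for k = 1..15, string s = B R B R B B R R R B R R B B B.
B: Left { 0 }, Right { · } so simplest 1
BR: Left { 0 }, Right { 1 } so simplest 1/2
BRB: Left { 0,1/2 }, Right { 1 } so simplest 3/4
BRBR: Left { 0,1/2 }, Right { 3/4,1 } so simplest 5/8
BRBRB: Left { 0,1/2,5/8 }, Right { 3/4,1 } so simplest 11/16
BRBRBB: Left { 0,1/2,5/8,11/16 }, Right { 3/4,1 } so simplest 23/32
BRBRBBR: Left { 0,1/2,5/8,11/16 }, Right { 23/32,3/4,1 } so simplest 45/64
BRBRBBRR: Left { 0,1/2,5/8,11/16 }, Right { 45/64,23/32,3/4,1 } so simplest 89/128
BRBRBBRRR: Left { 0,1/2,5/8,11/16 }, Right { 89/128,45/64,23/32,3/4,1 } so simplest 177/256
BRBRBBRRRB: Left { 0,1/2,5/8,11/16,177/256 }, Right { 89/128,45/64,23/32,3/4,1 } so simplest 355/512
BRBRBBRRRBR: Left { 0,1/2,5/8,11/16,177/256 }, Right { 355/512,89/128,45/64,23/32,3/4,1 } so simplest 709/1024
BRBRBBRRRBRR: Left { 0,1/2,5/8,11/16,177/256 }, Right { 709/1024,355/512,89/128,45/64,23/32,3/4,1 } so simplest 1417/2048
BRBRBBRRRBRRB: Left { 0,1/2,5/8,11/16,177/256,1417/2048 }, Right { 709/1024,355/512,89/128,45/64,23/32,3/4,1 } so simplest 2835/4096
BRBRBBRRRBRRBB: Left { 0,1/2,5/8,11/16,177/256,1417/2048,2835/4096 }, Right { 709/1024,355/512,89/128,45/64,23/32,3/4,1 } so simplest 5671/8192
BRBRBBRRRBRRBBB: Left { 0,1/2,5/8,11/16,177/256,1417/2048,2835/4096,5671/8192 }, Right { 709/1024,355/512,89/128,45/64,23/32,3/4,1 } so simplest 11343/16384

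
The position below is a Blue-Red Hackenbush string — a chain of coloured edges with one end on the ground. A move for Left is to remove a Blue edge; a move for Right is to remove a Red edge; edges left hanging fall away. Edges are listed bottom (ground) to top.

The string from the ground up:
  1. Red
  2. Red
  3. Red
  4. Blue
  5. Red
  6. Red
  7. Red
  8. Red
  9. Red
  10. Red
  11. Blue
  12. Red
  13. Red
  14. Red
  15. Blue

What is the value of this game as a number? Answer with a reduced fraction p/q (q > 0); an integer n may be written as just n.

Recurse on prefixes of the 15-edge string Red Red Red Blue Red Red Red Red Red Red Blue Red Red Red Blue:
1 of 15 · R · max L −∞ · min R 0 → -1
2 of 15 · RR · max L −∞ · min R -1 → -2
3 of 15 · RRR · max L −∞ · min R -2 → -3
4 of 15 · RRRB · max L -3 · min R -2 → -5/2
5 of 15 · RRRBR · max L -3 · min R -5/2 → -11/4
6 of 15 · RRRBRR · max L -3 · min R -11/4 → -23/8
7 of 15 · RRRBRRR · max L -3 · min R -23/8 → -47/16
8 of 15 · RRRBRRRR · max L -3 · min R -47/16 → -95/32
9 of 15 · RRRBRRRRR · max L -3 · min R -95/32 → -191/64
10 of 15 · RRRBRRRRRR · max L -3 · min R -191/64 → -383/128
11 of 15 · RRRBRRRRRRB · max L -383/128 · min R -191/64 → -765/256
12 of 15 · RRRBRRRRRRBR · max L -383/128 · min R -765/256 → -1531/512
13 of 15 · RRRBRRRRRRBRR · max L -383/128 · min R -1531/512 → -3063/1024
14 of 15 · RRRBRRRRRRBRRR · max L -383/128 · min R -3063/1024 → -6127/2048
15 of 15 · RRRBRRRRRRBRRRB · max L -6127/2048 · min R -3063/1024 → -12253/4096

-12253/4096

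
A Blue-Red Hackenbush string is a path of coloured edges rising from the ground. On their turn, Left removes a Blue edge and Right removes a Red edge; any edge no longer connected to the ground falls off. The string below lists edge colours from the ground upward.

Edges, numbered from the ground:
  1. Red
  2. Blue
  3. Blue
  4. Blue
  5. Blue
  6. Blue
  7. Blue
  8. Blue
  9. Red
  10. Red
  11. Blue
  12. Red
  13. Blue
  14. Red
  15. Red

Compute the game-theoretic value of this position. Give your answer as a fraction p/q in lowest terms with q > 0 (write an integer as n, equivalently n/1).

R: Left { none }, Right { 0 } ⇒ simplest -1
RB: Left { -1 }, Right { 0 } ⇒ simplest -1/2
RBB: Left { -1 -1/2 }, Right { 0 } ⇒ simplest -1/4
RBBB: Left { -1 -1/2 -1/4 }, Right { 0 } ⇒ simplest -1/8
RBBBB: Left { -1 -1/2 -1/4 -1/8 }, Right { 0 } ⇒ simplest -1/16
RBBBBB: Left { -1 -1/2 -1/4 -1/8 -1/16 }, Right { 0 } ⇒ simplest -1/32
RBBBBBB: Left { -1 -1/2 -1/4 -1/8 -1/16 -1/32 }, Right { 0 } ⇒ simplest -1/64
RBBBBBBB: Left { -1 -1/2 -1/4 -1/8 -1/16 -1/32 -1/64 }, Right { 0 } ⇒ simplest -1/128
RBBBBBBBR: Left { -1 -1/2 -1/4 -1/8 -1/16 -1/32 -1/64 }, Right { -1/128 0 } ⇒ simplest -3/256
RBBBBBBBRR: Left { -1 -1/2 -1/4 -1/8 -1/16 -1/32 -1/64 }, Right { -3/256 -1/128 0 } ⇒ simplest -7/512
RBBBBBBBRRB: Left { -1 -1/2 -1/4 -1/8 -1/16 -1/32 -1/64 -7/512 }, Right { -3/256 -1/128 0 } ⇒ simplest -13/1024
RBBBBBBBRRBR: Left { -1 -1/2 -1/4 -1/8 -1/16 -1/32 -1/64 -7/512 }, Right { -13/1024 -3/256 -1/128 0 } ⇒ simplest -27/2048
RBBBBBBBRRBRB: Left { -1 -1/2 -1/4 -1/8 -1/16 -1/32 -1/64 -7/512 -27/2048 }, Right { -13/1024 -3/256 -1/128 0 } ⇒ simplest -53/4096
RBBBBBBBRRBRBR: Left { -1 -1/2 -1/4 -1/8 -1/16 -1/32 -1/64 -7/512 -27/2048 }, Right { -53/4096 -13/1024 -3/256 -1/128 0 } ⇒ simplest -107/8192
RBBBBBBBRRBRBRR: Left { -1 -1/2 -1/4 -1/8 -1/16 -1/32 -1/64 -7/512 -27/2048 }, Right { -107/8192 -53/4096 -13/1024 -3/256 -1/128 0 } ⇒ simplest -215/16384

-215/16384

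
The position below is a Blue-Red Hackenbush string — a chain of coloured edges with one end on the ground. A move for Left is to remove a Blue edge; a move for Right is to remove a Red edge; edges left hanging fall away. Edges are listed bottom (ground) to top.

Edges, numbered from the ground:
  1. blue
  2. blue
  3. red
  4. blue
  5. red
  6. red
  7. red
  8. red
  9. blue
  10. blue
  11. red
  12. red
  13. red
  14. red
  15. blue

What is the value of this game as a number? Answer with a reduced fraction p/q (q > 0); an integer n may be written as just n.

Build v(s[:k]) for k = 1..15, string s = blue blue red blue red red red red blue blue red red red red blue.
v_1 [b]  L=[0]  R=[·]  gives 1
v_2 [bb]  L=[0 1]  R=[·]  gives 2
v_3 [bbr]  L=[0 1]  R=[2]  gives 3/2
v_4 [bbrb]  L=[0 1 3/2]  R=[2]  gives 7/4
v_5 [bbrbr]  L=[0 1 3/2]  R=[7/4 2]  gives 13/8
v_6 [bbrbrr]  L=[0 1 3/2]  R=[13/8 7/4 2]  gives 25/16
v_7 [bbrbrrr]  L=[0 1 3/2]  R=[25/16 13/8 7/4 2]  gives 49/32
v_8 [bbrbrrrr]  L=[0 1 3/2]  R=[49/32 25/16 13/8 7/4 2]  gives 97/64
v_9 [bbrbrrrrb]  L=[0 1 3/2 97/64]  R=[49/32 25/16 13/8 7/4 2]  gives 195/128
v_10 [bbrbrrrrbb]  L=[0 1 3/2 97/64 195/128]  R=[49/32 25/16 13/8 7/4 2]  gives 391/256
v_11 [bbrbrrrrbbr]  L=[0 1 3/2 97/64 195/128]  R=[391/256 49/32 25/16 13/8 7/4 2]  gives 781/512
v_12 [bbrbrrrrbbrr]  L=[0 1 3/2 97/64 195/128]  R=[781/512 391/256 49/32 25/16 13/8 7/4 2]  gives 1561/1024
v_13 [bbrbrrrrbbrrr]  L=[0 1 3/2 97/64 195/128]  R=[1561/1024 781/512 391/256 49/32 25/16 13/8 7/4 2]  gives 3121/2048
v_14 [bbrbrrrrbbrrrr]  L=[0 1 3/2 97/64 195/128]  R=[3121/2048 1561/1024 781/512 391/256 49/32 25/16 13/8 7/4 2]  gives 6241/4096
v_15 [bbrbrrrrbbrrrrb]  L=[0 1 3/2 97/64 195/128 6241/4096]  R=[3121/2048 1561/1024 781/512 391/256 49/32 25/16 13/8 7/4 2]  gives 12483/8192

12483/8192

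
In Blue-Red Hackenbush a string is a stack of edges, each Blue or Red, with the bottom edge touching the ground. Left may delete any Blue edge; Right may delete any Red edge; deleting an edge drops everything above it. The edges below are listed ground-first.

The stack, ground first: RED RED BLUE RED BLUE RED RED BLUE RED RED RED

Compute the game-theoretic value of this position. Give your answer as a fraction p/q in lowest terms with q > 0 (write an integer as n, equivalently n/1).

Prefix values for RED RED BLUE RED BLUE RED RED BLUE RED RED RED via {L|R} + simplicity:
R: Left { — }, Right { 0 } so simplest -1
RR: Left { — }, Right { -1, 0 } so simplest -2
RRB: Left { -2 }, Right { -1, 0 } so simplest -3/2
RRBR: Left { -2 }, Right { -3/2, -1, 0 } so simplest -7/4
RRBRB: Left { -2, -7/4 }, Right { -3/2, -1, 0 } so simplest -13/8
RRBRBR: Left { -2, -7/4 }, Right { -13/8, -3/2, -1, 0 } so simplest -27/16
RRBRBRR: Left { -2, -7/4 }, Right { -27/16, -13/8, -3/2, -1, 0 } so simplest -55/32
RRBRBRRB: Left { -2, -7/4, -55/32 }, Right { -27/16, -13/8, -3/2, -1, 0 } so simplest -109/64
RRBRBRRBR: Left { -2, -7/4, -55/32 }, Right { -109/64, -27/16, -13/8, -3/2, -1, 0 } so simplest -219/128
RRBRBRRBRR: Left { -2, -7/4, -55/32 }, Right { -219/128, -109/64, -27/16, -13/8, -3/2, -1, 0 } so simplest -439/256
RRBRBRRBRRR: Left { -2, -7/4, -55/32 }, Right { -439/256, -219/128, -109/64, -27/16, -13/8, -3/2, -1, 0 } so simplest -879/512

-879/512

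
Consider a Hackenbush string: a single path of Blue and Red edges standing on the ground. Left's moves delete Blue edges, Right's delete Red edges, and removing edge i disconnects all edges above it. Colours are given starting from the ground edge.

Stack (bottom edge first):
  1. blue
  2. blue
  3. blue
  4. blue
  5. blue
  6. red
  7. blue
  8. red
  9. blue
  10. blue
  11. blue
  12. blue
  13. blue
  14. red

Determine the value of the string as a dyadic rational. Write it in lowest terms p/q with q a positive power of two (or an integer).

2429/512

step 1: add blue to get b; options L={ 0 } R={ ∅ } ⇒ 1
step 2: add blue to get bb; options L={ 0; 1 } R={ ∅ } ⇒ 2
step 3: add blue to get bbb; options L={ 0; 1; 2 } R={ ∅ } ⇒ 3
step 4: add blue to get bbbb; options L={ 0; 1; 2; 3 } R={ ∅ } ⇒ 4
step 5: add blue to get bbbbb; options L={ 0; 1; 2; 3; 4 } R={ ∅ } ⇒ 5
step 6: add red to get bbbbbr; options L={ 0; 1; 2; 3; 4 } R={ 5 } ⇒ 9/2
step 7: add blue to get bbbbbrb; options L={ 0; 1; 2; 3; 4; 9/2 } R={ 5 } ⇒ 19/4
step 8: add red to get bbbbbrbr; options L={ 0; 1; 2; 3; 4; 9/2 } R={ 19/4; 5 } ⇒ 37/8
step 9: add blue to get bbbbbrbrb; options L={ 0; 1; 2; 3; 4; 9/2; 37/8 } R={ 19/4; 5 } ⇒ 75/16
step 10: add blue to get bbbbbrbrbb; options L={ 0; 1; 2; 3; 4; 9/2; 37/8; 75/16 } R={ 19/4; 5 } ⇒ 151/32
step 11: add blue to get bbbbbrbrbbb; options L={ 0; 1; 2; 3; 4; 9/2; 37/8; 75/16; 151/32 } R={ 19/4; 5 } ⇒ 303/64
step 12: add blue to get bbbbbrbrbbbb; options L={ 0; 1; 2; 3; 4; 9/2; 37/8; 75/16; 151/32; 303/64 } R={ 19/4; 5 } ⇒ 607/128
step 13: add blue to get bbbbbrbrbbbbb; options L={ 0; 1; 2; 3; 4; 9/2; 37/8; 75/16; 151/32; 303/64; 607/128 } R={ 19/4; 5 } ⇒ 1215/256
step 14: add red to get bbbbbrbrbbbbbr; options L={ 0; 1; 2; 3; 4; 9/2; 37/8; 75/16; 151/32; 303/64; 607/128 } R={ 1215/256; 19/4; 5 } ⇒ 2429/512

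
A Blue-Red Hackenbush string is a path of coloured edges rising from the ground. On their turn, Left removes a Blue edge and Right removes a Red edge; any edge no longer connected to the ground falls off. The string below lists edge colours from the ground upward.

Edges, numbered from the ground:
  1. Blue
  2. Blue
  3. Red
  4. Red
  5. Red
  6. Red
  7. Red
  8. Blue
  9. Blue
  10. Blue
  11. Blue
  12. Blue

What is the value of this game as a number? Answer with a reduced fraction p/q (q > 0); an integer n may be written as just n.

Prefix values for Blue Blue Red Red Red Red Red Blue Blue Blue Blue Blue via {L|R} + simplicity:
1 of 12 · B · max L 0 · min R +∞ gives 1
2 of 12 · BB · max L 1 · min R +∞ gives 2
3 of 12 · BBR · max L 1 · min R 2 gives 3/2
4 of 12 · BBRR · max L 1 · min R 3/2 gives 5/4
5 of 12 · BBRRR · max L 1 · min R 5/4 gives 9/8
6 of 12 · BBRRRR · max L 1 · min R 9/8 gives 17/16
7 of 12 · BBRRRRR · max L 1 · min R 17/16 gives 33/32
8 of 12 · BBRRRRRB · max L 33/32 · min R 17/16 gives 67/64
9 of 12 · BBRRRRRBB · max L 67/64 · min R 17/16 gives 135/128
10 of 12 · BBRRRRRBBB · max L 135/128 · min R 17/16 gives 271/256
11 of 12 · BBRRRRRBBBB · max L 271/256 · min R 17/16 gives 543/512
12 of 12 · BBRRRRRBBBBB · max L 543/512 · min R 17/16 gives 1087/1024

1087/1024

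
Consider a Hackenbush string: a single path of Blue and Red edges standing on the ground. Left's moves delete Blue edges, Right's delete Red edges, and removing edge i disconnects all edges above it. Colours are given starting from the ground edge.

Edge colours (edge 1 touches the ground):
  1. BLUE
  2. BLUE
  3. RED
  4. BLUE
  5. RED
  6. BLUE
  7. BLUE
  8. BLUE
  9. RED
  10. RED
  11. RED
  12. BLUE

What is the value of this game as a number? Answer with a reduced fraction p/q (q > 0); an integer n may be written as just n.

1763/1024

step 1: add BLUE to get B; options L={ 0 } R={ ∅ } gives 1
step 2: add BLUE to get BB; options L={ 0,1 } R={ ∅ } gives 2
step 3: add RED to get BBR; options L={ 0,1 } R={ 2 } gives 3/2
step 4: add BLUE to get BBRB; options L={ 0,1,3/2 } R={ 2 } gives 7/4
step 5: add RED to get BBRBR; options L={ 0,1,3/2 } R={ 7/4,2 } gives 13/8
step 6: add BLUE to get BBRBRB; options L={ 0,1,3/2,13/8 } R={ 7/4,2 } gives 27/16
step 7: add BLUE to get BBRBRBB; options L={ 0,1,3/2,13/8,27/16 } R={ 7/4,2 } gives 55/32
step 8: add BLUE to get BBRBRBBB; options L={ 0,1,3/2,13/8,27/16,55/32 } R={ 7/4,2 } gives 111/64
step 9: add RED to get BBRBRBBBR; options L={ 0,1,3/2,13/8,27/16,55/32 } R={ 111/64,7/4,2 } gives 221/128
step 10: add RED to get BBRBRBBBRR; options L={ 0,1,3/2,13/8,27/16,55/32 } R={ 221/128,111/64,7/4,2 } gives 441/256
step 11: add RED to get BBRBRBBBRRR; options L={ 0,1,3/2,13/8,27/16,55/32 } R={ 441/256,221/128,111/64,7/4,2 } gives 881/512
step 12: add BLUE to get BBRBRBBBRRRB; options L={ 0,1,3/2,13/8,27/16,55/32,881/512 } R={ 441/256,221/128,111/64,7/4,2 } gives 1763/1024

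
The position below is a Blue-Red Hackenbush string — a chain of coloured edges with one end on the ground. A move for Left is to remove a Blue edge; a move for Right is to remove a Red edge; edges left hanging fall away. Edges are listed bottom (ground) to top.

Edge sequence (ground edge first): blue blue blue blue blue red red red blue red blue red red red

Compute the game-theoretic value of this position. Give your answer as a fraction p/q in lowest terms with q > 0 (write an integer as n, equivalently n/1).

2129/512

Prefix values for blue blue blue blue blue red red red blue red blue red red red via {L|R} + simplicity:
G_1 [b]  L=[0]  R=[∅]  = 1
G_2 [bb]  L=[0,1]  R=[∅]  = 2
G_3 [bbb]  L=[0,1,2]  R=[∅]  = 3
G_4 [bbbb]  L=[0,1,2,3]  R=[∅]  = 4
G_5 [bbbbb]  L=[0,1,2,3,4]  R=[∅]  = 5
G_6 [bbbbbr]  L=[0,1,2,3,4]  R=[5]  = 9/2
G_7 [bbbbbrr]  L=[0,1,2,3,4]  R=[9/2,5]  = 17/4
G_8 [bbbbbrrr]  L=[0,1,2,3,4]  R=[17/4,9/2,5]  = 33/8
G_9 [bbbbbrrrb]  L=[0,1,2,3,4,33/8]  R=[17/4,9/2,5]  = 67/16
G_10 [bbbbbrrrbr]  L=[0,1,2,3,4,33/8]  R=[67/16,17/4,9/2,5]  = 133/32
G_11 [bbbbbrrrbrb]  L=[0,1,2,3,4,33/8,133/32]  R=[67/16,17/4,9/2,5]  = 267/64
G_12 [bbbbbrrrbrbr]  L=[0,1,2,3,4,33/8,133/32]  R=[267/64,67/16,17/4,9/2,5]  = 533/128
G_13 [bbbbbrrrbrbrr]  L=[0,1,2,3,4,33/8,133/32]  R=[533/128,267/64,67/16,17/4,9/2,5]  = 1065/256
G_14 [bbbbbrrrbrbrrr]  L=[0,1,2,3,4,33/8,133/32]  R=[1065/256,533/128,267/64,67/16,17/4,9/2,5]  = 2129/512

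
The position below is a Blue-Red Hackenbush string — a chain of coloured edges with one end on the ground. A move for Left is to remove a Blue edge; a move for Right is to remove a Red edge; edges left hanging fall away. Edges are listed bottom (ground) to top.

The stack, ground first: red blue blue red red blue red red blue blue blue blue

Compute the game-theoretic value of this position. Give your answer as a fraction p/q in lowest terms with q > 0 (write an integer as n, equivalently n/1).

-865/2048

val(r) = {  | 0 } — -1
val(rb) = { -1 | 0 } — -1/2
val(rbb) = { -1, -1/2 | 0 } — -1/4
val(rbbr) = { -1, -1/2 | -1/4, 0 } — -3/8
val(rbbrr) = { -1, -1/2 | -3/8, -1/4, 0 } — -7/16
val(rbbrrb) = { -1, -1/2, -7/16 | -3/8, -1/4, 0 } — -13/32
val(rbbrrbr) = { -1, -1/2, -7/16 | -13/32, -3/8, -1/4, 0 } — -27/64
val(rbbrrbrr) = { -1, -1/2, -7/16 | -27/64, -13/32, -3/8, -1/4, 0 } — -55/128
val(rbbrrbrrb) = { -1, -1/2, -7/16, -55/128 | -27/64, -13/32, -3/8, -1/4, 0 } — -109/256
val(rbbrrbrrbb) = { -1, -1/2, -7/16, -55/128, -109/256 | -27/64, -13/32, -3/8, -1/4, 0 } — -217/512
val(rbbrrbrrbbb) = { -1, -1/2, -7/16, -55/128, -109/256, -217/512 | -27/64, -13/32, -3/8, -1/4, 0 } — -433/1024
val(rbbrrbrrbbbb) = { -1, -1/2, -7/16, -55/128, -109/256, -217/512, -433/1024 | -27/64, -13/32, -3/8, -1/4, 0 } — -865/2048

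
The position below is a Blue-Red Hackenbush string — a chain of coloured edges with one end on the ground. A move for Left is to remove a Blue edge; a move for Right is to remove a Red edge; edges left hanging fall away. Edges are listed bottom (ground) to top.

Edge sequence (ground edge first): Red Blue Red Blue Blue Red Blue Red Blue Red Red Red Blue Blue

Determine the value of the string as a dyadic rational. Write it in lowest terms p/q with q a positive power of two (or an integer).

g(R) = {  | 0 } -> -1
g(RB) = { -1 | 0 } -> -1/2
g(RBR) = { -1 | -1/2 0 } -> -3/4
g(RBRB) = { -1 -3/4 | -1/2 0 } -> -5/8
g(RBRBB) = { -1 -3/4 -5/8 | -1/2 0 } -> -9/16
g(RBRBBR) = { -1 -3/4 -5/8 | -9/16 -1/2 0 } -> -19/32
g(RBRBBRB) = { -1 -3/4 -5/8 -19/32 | -9/16 -1/2 0 } -> -37/64
g(RBRBBRBR) = { -1 -3/4 -5/8 -19/32 | -37/64 -9/16 -1/2 0 } -> -75/128
g(RBRBBRBRB) = { -1 -3/4 -5/8 -19/32 -75/128 | -37/64 -9/16 -1/2 0 } -> -149/256
g(RBRBBRBRBR) = { -1 -3/4 -5/8 -19/32 -75/128 | -149/256 -37/64 -9/16 -1/2 0 } -> -299/512
g(RBRBBRBRBRR) = { -1 -3/4 -5/8 -19/32 -75/128 | -299/512 -149/256 -37/64 -9/16 -1/2 0 } -> -599/1024
g(RBRBBRBRBRRR) = { -1 -3/4 -5/8 -19/32 -75/128 | -599/1024 -299/512 -149/256 -37/64 -9/16 -1/2 0 } -> -1199/2048
g(RBRBBRBRBRRRB) = { -1 -3/4 -5/8 -19/32 -75/128 -1199/2048 | -599/1024 -299/512 -149/256 -37/64 -9/16 -1/2 0 } -> -2397/4096
g(RBRBBRBRBRRRBB) = { -1 -3/4 -5/8 -19/32 -75/128 -1199/2048 -2397/4096 | -599/1024 -299/512 -149/256 -37/64 -9/16 -1/2 0 } -> -4793/8192

-4793/8192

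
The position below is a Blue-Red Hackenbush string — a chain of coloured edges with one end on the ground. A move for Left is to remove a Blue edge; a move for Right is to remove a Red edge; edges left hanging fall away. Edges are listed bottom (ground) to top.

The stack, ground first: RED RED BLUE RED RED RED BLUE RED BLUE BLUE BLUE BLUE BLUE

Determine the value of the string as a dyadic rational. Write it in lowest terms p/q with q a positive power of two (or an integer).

-3905/2048

Prefix values for RED RED BLUE RED RED RED BLUE RED BLUE BLUE BLUE BLUE BLUE via {L|R} + simplicity:
val_1 [R]  L=[·]  R=[0]  gives -1
val_2 [RR]  L=[·]  R=[-1; 0]  gives -2
val_3 [RRB]  L=[-2]  R=[-1; 0]  gives -3/2
val_4 [RRBR]  L=[-2]  R=[-3/2; -1; 0]  gives -7/4
val_5 [RRBRR]  L=[-2]  R=[-7/4; -3/2; -1; 0]  gives -15/8
val_6 [RRBRRR]  L=[-2]  R=[-15/8; -7/4; -3/2; -1; 0]  gives -31/16
val_7 [RRBRRRB]  L=[-2; -31/16]  R=[-15/8; -7/4; -3/2; -1; 0]  gives -61/32
val_8 [RRBRRRBR]  L=[-2; -31/16]  R=[-61/32; -15/8; -7/4; -3/2; -1; 0]  gives -123/64
val_9 [RRBRRRBRB]  L=[-2; -31/16; -123/64]  R=[-61/32; -15/8; -7/4; -3/2; -1; 0]  gives -245/128
val_10 [RRBRRRBRBB]  L=[-2; -31/16; -123/64; -245/128]  R=[-61/32; -15/8; -7/4; -3/2; -1; 0]  gives -489/256
val_11 [RRBRRRBRBBB]  L=[-2; -31/16; -123/64; -245/128; -489/256]  R=[-61/32; -15/8; -7/4; -3/2; -1; 0]  gives -977/512
val_12 [RRBRRRBRBBBB]  L=[-2; -31/16; -123/64; -245/128; -489/256; -977/512]  R=[-61/32; -15/8; -7/4; -3/2; -1; 0]  gives -1953/1024
val_13 [RRBRRRBRBBBBB]  L=[-2; -31/16; -123/64; -245/128; -489/256; -977/512; -1953/1024]  R=[-61/32; -15/8; -7/4; -3/2; -1; 0]  gives -3905/2048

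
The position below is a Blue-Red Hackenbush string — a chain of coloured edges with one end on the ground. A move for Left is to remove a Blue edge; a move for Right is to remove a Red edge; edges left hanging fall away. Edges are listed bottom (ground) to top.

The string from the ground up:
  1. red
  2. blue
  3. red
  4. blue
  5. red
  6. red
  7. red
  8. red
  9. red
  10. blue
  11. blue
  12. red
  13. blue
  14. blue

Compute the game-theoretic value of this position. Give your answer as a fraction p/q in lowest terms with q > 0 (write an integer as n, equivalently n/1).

-6089/8192

1 of 14 · r · max L −∞ · min R 0 — -1
2 of 14 · rb · max L -1 · min R 0 — -1/2
3 of 14 · rbr · max L -1 · min R -1/2 — -3/4
4 of 14 · rbrb · max L -3/4 · min R -1/2 — -5/8
5 of 14 · rbrbr · max L -3/4 · min R -5/8 — -11/16
6 of 14 · rbrbrr · max L -3/4 · min R -11/16 — -23/32
7 of 14 · rbrbrrr · max L -3/4 · min R -23/32 — -47/64
8 of 14 · rbrbrrrr · max L -3/4 · min R -47/64 — -95/128
9 of 14 · rbrbrrrrr · max L -3/4 · min R -95/128 — -191/256
10 of 14 · rbrbrrrrrb · max L -191/256 · min R -95/128 — -381/512
11 of 14 · rbrbrrrrrbb · max L -381/512 · min R -95/128 — -761/1024
12 of 14 · rbrbrrrrrbbr · max L -381/512 · min R -761/1024 — -1523/2048
13 of 14 · rbrbrrrrrbbrb · max L -1523/2048 · min R -761/1024 — -3045/4096
14 of 14 · rbrbrrrrrbbrbb · max L -3045/4096 · min R -761/1024 — -6089/8192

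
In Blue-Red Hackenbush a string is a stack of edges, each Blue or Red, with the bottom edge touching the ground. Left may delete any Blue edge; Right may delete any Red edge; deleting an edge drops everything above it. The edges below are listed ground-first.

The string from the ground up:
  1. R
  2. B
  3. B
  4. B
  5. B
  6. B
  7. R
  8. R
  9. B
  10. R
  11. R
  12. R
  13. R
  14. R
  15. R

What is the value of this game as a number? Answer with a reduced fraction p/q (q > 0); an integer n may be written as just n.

G(R) = {  | 0 } → -1
G(RB) = { -1 | 0 } → -1/2
G(RBB) = { -1, -1/2 | 0 } → -1/4
G(RBBB) = { -1, -1/2, -1/4 | 0 } → -1/8
G(RBBBB) = { -1, -1/2, -1/4, -1/8 | 0 } → -1/16
G(RBBBBB) = { -1, -1/2, -1/4, -1/8, -1/16 | 0 } → -1/32
G(RBBBBBR) = { -1, -1/2, -1/4, -1/8, -1/16 | -1/32, 0 } → -3/64
G(RBBBBBRR) = { -1, -1/2, -1/4, -1/8, -1/16 | -3/64, -1/32, 0 } → -7/128
G(RBBBBBRRB) = { -1, -1/2, -1/4, -1/8, -1/16, -7/128 | -3/64, -1/32, 0 } → -13/256
G(RBBBBBRRBR) = { -1, -1/2, -1/4, -1/8, -1/16, -7/128 | -13/256, -3/64, -1/32, 0 } → -27/512
G(RBBBBBRRBRR) = { -1, -1/2, -1/4, -1/8, -1/16, -7/128 | -27/512, -13/256, -3/64, -1/32, 0 } → -55/1024
G(RBBBBBRRBRRR) = { -1, -1/2, -1/4, -1/8, -1/16, -7/128 | -55/1024, -27/512, -13/256, -3/64, -1/32, 0 } → -111/2048
G(RBBBBBRRBRRRR) = { -1, -1/2, -1/4, -1/8, -1/16, -7/128 | -111/2048, -55/1024, -27/512, -13/256, -3/64, -1/32, 0 } → -223/4096
G(RBBBBBRRBRRRRR) = { -1, -1/2, -1/4, -1/8, -1/16, -7/128 | -223/4096, -111/2048, -55/1024, -27/512, -13/256, -3/64, -1/32, 0 } → -447/8192
G(RBBBBBRRBRRRRRR) = { -1, -1/2, -1/4, -1/8, -1/16, -7/128 | -447/8192, -223/4096, -111/2048, -55/1024, -27/512, -13/256, -3/64, -1/32, 0 } → -895/16384

-895/16384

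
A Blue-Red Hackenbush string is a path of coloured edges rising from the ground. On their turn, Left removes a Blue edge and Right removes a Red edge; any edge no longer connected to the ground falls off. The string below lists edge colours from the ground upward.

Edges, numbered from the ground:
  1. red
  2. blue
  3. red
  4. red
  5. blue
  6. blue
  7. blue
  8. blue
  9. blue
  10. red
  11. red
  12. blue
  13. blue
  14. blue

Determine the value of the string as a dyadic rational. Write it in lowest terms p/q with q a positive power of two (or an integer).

-6193/8192

1 of 14 · r · max L −∞ · min R 0 so -1
2 of 14 · rb · max L -1 · min R 0 so -1/2
3 of 14 · rbr · max L -1 · min R -1/2 so -3/4
4 of 14 · rbrr · max L -1 · min R -3/4 so -7/8
5 of 14 · rbrrb · max L -7/8 · min R -3/4 so -13/16
6 of 14 · rbrrbb · max L -13/16 · min R -3/4 so -25/32
7 of 14 · rbrrbbb · max L -25/32 · min R -3/4 so -49/64
8 of 14 · rbrrbbbb · max L -49/64 · min R -3/4 so -97/128
9 of 14 · rbrrbbbbb · max L -97/128 · min R -3/4 so -193/256
10 of 14 · rbrrbbbbbr · max L -97/128 · min R -193/256 so -387/512
11 of 14 · rbrrbbbbbrr · max L -97/128 · min R -387/512 so -775/1024
12 of 14 · rbrrbbbbbrrb · max L -775/1024 · min R -387/512 so -1549/2048
13 of 14 · rbrrbbbbbrrbb · max L -1549/2048 · min R -387/512 so -3097/4096
14 of 14 · rbrrbbbbbrrbbb · max L -3097/4096 · min R -387/512 so -6193/8192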